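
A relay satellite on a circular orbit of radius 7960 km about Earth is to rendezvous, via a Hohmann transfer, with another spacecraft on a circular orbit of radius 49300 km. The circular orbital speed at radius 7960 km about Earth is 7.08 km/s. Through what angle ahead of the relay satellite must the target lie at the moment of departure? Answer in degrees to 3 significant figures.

From the circular-orbit relation v² = μ/r at r = 7960 km: μ = v²r = (7.08)² × 7960 = 3.99006×10^5 km³/s².
Transfer-ellipse semi-major axis a_t = (r₁ + r₂)/2 = (7960 + 49300)/2 = 28630 km.
The half-period of the transfer ellipse is t = π√(a_t³/μ) = 24093 s.
The target's mean motion on its circular orbit is ω₂ = √(μ/r₂³) = 5.7706×10^-5 rad/s.
Angle swept by the target during transfer: ω₂·t = 1.3903 rad = 79.66°.
The relay satellite traverses 180° on the transfer ellipse, so the target must lead by 180° − 79.66° = 100°.

φ = 100°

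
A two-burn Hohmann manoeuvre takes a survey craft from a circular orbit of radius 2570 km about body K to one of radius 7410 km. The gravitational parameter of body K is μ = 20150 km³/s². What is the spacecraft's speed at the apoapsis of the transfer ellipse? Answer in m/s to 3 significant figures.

Transfer-ellipse semi-major axis a_t = (r₁ + r₂)/2 = (2570 + 7410)/2 = 4990 km.
At apoapsis, r = 7410 km.
Applying v² = μ(2/r − 1/a_t): v = 1.183 km/s.

v = 1180 m/s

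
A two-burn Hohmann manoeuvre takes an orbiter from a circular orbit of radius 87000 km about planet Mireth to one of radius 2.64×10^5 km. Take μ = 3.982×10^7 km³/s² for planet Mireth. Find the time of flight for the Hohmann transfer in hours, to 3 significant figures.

Semi-major axis of the transfer orbit: a_t = (87000 + 2.640×10^5)/2 = 1.755×10^5 km.
Half the transfer-orbit period gives t = π√(a_t³/μ) = 36600 s.
Converting: 36600 s ÷ 3600 s/hour = 10.2 hours.

t = 10.2 hours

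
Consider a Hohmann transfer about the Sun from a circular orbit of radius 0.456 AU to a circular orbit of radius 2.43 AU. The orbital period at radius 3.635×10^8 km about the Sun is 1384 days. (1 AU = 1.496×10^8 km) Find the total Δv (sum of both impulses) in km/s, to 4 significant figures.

From Kepler's third law T² = 4π²r³/μ at r = 3.635×10^8 km, T = 1384 days = 1384 × 86400 s = 1.195776×10^8 s: μ = 4π²r³/T² = 1.32609×10^11 km³/s².
In km: r₁ = 0.456 × 1.496×10^8 = 6.82176×10^7 km; r₂ = 2.43 × 1.496×10^8 = 3.63528×10^8 km.
The Hohmann ellipse has a_t = (r₁ + r₂)/2 = 2.158728×10^8 km.
At r₁ the circular-orbit speed is v₁ = √(μ/r₁) = 44.090 km/s.
On the transfer ellipse at r₁, v² = μ(2/r − 1/a) gives v_p = √[μ(2/r₁ − 1/a_t)] = 57.215 km/s.
First burn Δv₁ = |v_p − v₁| = 13.125 km/s.
At r₂, v₂ = √(μ/r₂) = 19.0993 km/s.
Transfer-orbit speed at r₂: v_a = √[μ(2/r₂ − 1/a_t)] = 10.7366 km/s.
Second burn Δv₂ = |v₂ − v_a| = 8.3627 km/s.
Total Δv = Δv₁ + Δv₂ = 21.49 km/s.

Δv = 21.49 km/s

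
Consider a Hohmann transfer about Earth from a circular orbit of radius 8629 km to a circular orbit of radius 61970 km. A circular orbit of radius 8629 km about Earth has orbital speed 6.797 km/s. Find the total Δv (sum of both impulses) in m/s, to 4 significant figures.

Δv = 3491 m/s

From the circular-orbit relation v² = μ/r at r = 8629 km: μ = v²r = (6.797)² × 8629 = 3.98653×10^5 km³/s².
The Hohmann ellipse has a_t = (r₁ + r₂)/2 = 35299.5 km.
Circular speed at r₁: v₁ = √(μ/r₁) = √(3.98653×10^5/8629) = 6.797 km/s.
On the transfer ellipse at r₁, vis-viva gives v_p = √[μ(2/r₁ − 1/a_t)] = 9.006 km/s.
First burn Δv₁ = |v_p − v₁| = 2.209 km/s.
Circular speed at r₂: v₂ = √(μ/r₂) = 2.536 km/s.
Transfer-orbit speed at r₂: v_a = √[μ(2/r₂ − 1/a_t)] = 1.254 km/s.
Second burn Δv₂ = |v₂ − v_a| = 1.282 km/s.
Δv = Δv₁ + Δv₂ = 2.209 + 1.282 = 3.491 km/s.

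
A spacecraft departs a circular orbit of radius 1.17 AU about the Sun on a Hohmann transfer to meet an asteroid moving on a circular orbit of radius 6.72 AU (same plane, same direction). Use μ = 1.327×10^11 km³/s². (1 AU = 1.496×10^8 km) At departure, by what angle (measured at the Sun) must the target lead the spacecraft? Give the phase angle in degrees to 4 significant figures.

In km: r₁ = 1.17 × 1.496×10^8 = 1.75032×10^8 km; r₂ = 6.72 × 1.496×10^8 = 1.005312×10^9 km.
The Hohmann ellipse has a_t = (r₁ + r₂)/2 = 5.90172×10^8 km.
Transfer time t = π√(a_t³/μ) = 1.236×10^8 s.
The target's mean motion on its circular orbit is ω₂ = √(μ/r₂³) = 1.143×10^-8 rad/s.
Angle swept by the target during transfer: ω₂·t = 1.413 rad = 80.96°.
The spacecraft traverses 180° on the transfer ellipse, so the target must lead by 180° − 80.96° = 99.04°.

φ = 99.04°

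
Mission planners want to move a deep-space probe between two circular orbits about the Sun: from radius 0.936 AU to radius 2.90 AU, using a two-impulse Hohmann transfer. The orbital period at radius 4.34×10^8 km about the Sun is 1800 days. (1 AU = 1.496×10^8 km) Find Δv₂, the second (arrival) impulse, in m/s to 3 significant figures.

From Kepler's third law T² = 4π²r³/μ at r = 4.34×10^8 km, T = 1800 days = 1800 × 86400 s = 1.5552×10^8 s: μ = 4π²r³/T² = 1.33431×10^11 km³/s².
In km: r₁ = 0.936 × 1.496×10^8 = 1.400256×10^8 km; r₂ = 2.90 × 1.496×10^8 = 4.3384×10^8 km.
Semi-major axis of the transfer orbit: a_t = (1.400256×10^8 + 4.3384×10^8)/2 = 2.869328×10^8 km.
On the circular orbit at r = 4.3384×10^8 km, v_c = √(μ/r) = 17.537 km/s.
Transfer-orbit speed at the same r (vis-viva, a = a_t): v_t = √[μ(2/r − 1/a_t)] = 12.251 km/s.
Δv₂ = |v_t − v_c| = |12.251 − 17.537| = 5.286 km/s.

Δv₂ = 5290 m/s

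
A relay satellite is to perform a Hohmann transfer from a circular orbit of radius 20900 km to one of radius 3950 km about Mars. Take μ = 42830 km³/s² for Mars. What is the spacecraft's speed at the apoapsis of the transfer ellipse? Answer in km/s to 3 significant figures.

Transfer-ellipse semi-major axis a_t = (r₁ + r₂)/2 = (20900 + 3950)/2 = 12425 km.
At apoapsis, r = 20900 km.
Vis-viva: v = √[μ(2/r − 1/a_t)] = √[42830 × (2/20900 − 1/12425)] = 0.8071 km/s.

v = 0.807 km/s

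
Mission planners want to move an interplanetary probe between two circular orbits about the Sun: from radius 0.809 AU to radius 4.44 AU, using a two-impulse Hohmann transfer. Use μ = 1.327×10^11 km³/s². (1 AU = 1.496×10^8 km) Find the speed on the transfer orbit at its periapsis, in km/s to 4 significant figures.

v = 43.07 km/s

In km: r₁ = 0.809 × 1.496×10^8 = 1.210264×10^8 km; r₂ = 4.44 × 1.496×10^8 = 6.64224×10^8 km.
Transfer-ellipse semi-major axis a_t = (r₁ + r₂)/2 = (1.210264×10^8 + 6.64224×10^8)/2 = 3.926252×10^8 km.
At periapsis, r = 1.210264×10^8 km.
Applying v² = μ(2/r − 1/a_t): v = 43.07 km/s.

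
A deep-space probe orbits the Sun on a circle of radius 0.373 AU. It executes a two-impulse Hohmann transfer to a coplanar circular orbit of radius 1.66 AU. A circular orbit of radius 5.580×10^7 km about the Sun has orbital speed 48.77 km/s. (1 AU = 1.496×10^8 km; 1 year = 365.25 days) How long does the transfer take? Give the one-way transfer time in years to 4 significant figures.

t = 0.5124 years

From the circular-orbit relation v² = μ/r at r = 5.580×10^7 km: μ = v²r = (48.77)² × 5.580×10^7 = 1.32721×10^11 km³/s².
In km: r₁ = 0.373 × 1.496×10^8 = 5.58008×10^7 km; r₂ = 1.66 × 1.496×10^8 = 2.48336×10^8 km.
Semi-major axis of the transfer orbit: a_t = (5.58008×10^7 + 2.48336×10^8)/2 = 1.520684×10^8 km.
Half the transfer-orbit period gives t = π√(a_t³/μ) = 1.617×10^7 s.
Converting: 1.617×10^7 s ÷ 3.15576×10^7 s/year (365.25 × 86400) = 0.5124 years.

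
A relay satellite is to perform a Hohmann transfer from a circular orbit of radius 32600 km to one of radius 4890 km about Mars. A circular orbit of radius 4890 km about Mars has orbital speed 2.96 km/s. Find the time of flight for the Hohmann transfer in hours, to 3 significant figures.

From the circular-orbit relation v² = μ/r at r = 4890 km: μ = v²r = (2.96)² × 4890 = 42844.2 km³/s².
The Hohmann ellipse has a_t = (r₁ + r₂)/2 = 18745 km.
Transfer time t = π√(a_t³/μ) = π√((18745)³ / 42844.2) = 38950 s.
Converting: 38950 s ÷ 3600 s/hour = 10.8 hours.

t = 10.8 hours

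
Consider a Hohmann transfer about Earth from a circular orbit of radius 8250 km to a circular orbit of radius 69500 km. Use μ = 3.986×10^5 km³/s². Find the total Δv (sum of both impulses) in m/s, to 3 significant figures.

Semi-major axis of the transfer orbit: a_t = (8250 + 69500)/2 = 38875 km.
At r₁ the circular-orbit speed is v₁ = √(μ/r₁) = 6.951 km/s.
Transfer-orbit speed at r₁ (v² = μ(2/r − 1/a)): v_p = √[μ(2/r₁ − 1/a_t)] = 9.294 km/s.
First burn Δv₁ = |v_p − v₁| = 2.343 km/s.
At r₂, v₂ = √(μ/r₂) = 2.395 km/s.
Transfer-orbit speed at r₂: v_a = √[μ(2/r₂ − 1/a_t)] = 1.103 km/s.
Second burn Δv₂ = |v₂ − v_a| = 1.292 km/s.
Δv = Δv₁ + Δv₂ = 2.343 + 1.292 = 3.635 km/s.

Δv = 3630 m/s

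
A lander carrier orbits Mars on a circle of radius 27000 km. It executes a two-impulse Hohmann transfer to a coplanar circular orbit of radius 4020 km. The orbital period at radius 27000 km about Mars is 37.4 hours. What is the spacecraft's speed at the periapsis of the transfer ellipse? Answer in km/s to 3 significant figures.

v = 4.31 km/s

From Kepler's third law T² = 4π²r³/μ at r = 27000 km, T = 37.4 hours = 37.4 × 3600 s = 1.3464×10^5 s: μ = 4π²r³/T² = 42865.0 km³/s².
Semi-major axis of the transfer orbit: a_t = (27000 + 4020)/2 = 15510 km.
At periapsis, r = 4020 km.
From the vis-viva equation, v = √[μ(2/r − 1/a_t)] = 4.308 km/s.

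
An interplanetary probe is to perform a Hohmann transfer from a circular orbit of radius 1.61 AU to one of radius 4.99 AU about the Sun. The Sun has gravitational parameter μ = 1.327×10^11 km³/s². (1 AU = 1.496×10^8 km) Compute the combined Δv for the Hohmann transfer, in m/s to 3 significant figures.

In km: r₁ = 1.61 × 1.496×10^8 = 2.40856×10^8 km; r₂ = 4.99 × 1.496×10^8 = 7.46504×10^8 km.
Transfer-ellipse semi-major axis a_t = (r₁ + r₂)/2 = (2.40856×10^8 + 7.46504×10^8)/2 = 4.9368×10^8 km.
At r₁ the circular-orbit speed is v₁ = √(μ/r₁) = 23.4724 km/s.
On the transfer ellipse at r₁, vis-viva gives v_p = √[μ(2/r₁ − 1/a_t)] = 28.8636 km/s.
First burn Δv₁ = |v_p − v₁| = 5.391 km/s.
At r₂, v₂ = √(μ/r₂) = 13.333 km/s.
Transfer-orbit speed at r₂: v_a = √[μ(2/r₂ − 1/a_t)] = 9.3127 km/s.
Second burn Δv₂ = |v₂ − v_a| = 4.020 km/s.
Δv = Δv₁ + Δv₂ = 5.391 + 4.020 = 9.411 km/s.

Δv = 9410 m/s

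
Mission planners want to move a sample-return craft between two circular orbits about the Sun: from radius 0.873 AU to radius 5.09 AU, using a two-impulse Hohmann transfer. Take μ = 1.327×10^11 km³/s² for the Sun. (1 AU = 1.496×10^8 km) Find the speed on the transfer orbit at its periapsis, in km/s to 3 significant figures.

v = 41.6 km/s

In km: r₁ = 0.873 × 1.496×10^8 = 1.306008×10^8 km; r₂ = 5.09 × 1.496×10^8 = 7.61464×10^8 km.
Semi-major axis of the transfer orbit: a_t = (1.306008×10^8 + 7.61464×10^8)/2 = 4.460324×10^8 km.
The periapsis of the transfer ellipse is at r = 1.306008×10^8 km.
Applying v² = μ(2/r − 1/a_t): v = 41.65 km/s.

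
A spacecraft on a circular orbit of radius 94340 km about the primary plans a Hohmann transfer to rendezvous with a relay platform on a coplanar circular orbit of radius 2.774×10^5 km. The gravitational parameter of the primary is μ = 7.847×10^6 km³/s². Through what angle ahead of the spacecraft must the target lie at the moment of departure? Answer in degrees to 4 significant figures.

φ = 81.28°

Semi-major axis of the transfer orbit: a_t = (94340 + 2.774×10^5)/2 = 1.8587×10^5 km.
The half-period of the transfer ellipse is t = π√(a_t³/μ) = 89870 s.
The target's mean motion on its circular orbit is ω₂ = √(μ/r₂³) = 1.917×10^-5 rad/s.
Angle swept by the target during transfer: ω₂·t = 1.723 rad = 98.72°.
The spacecraft traverses 180° on the transfer ellipse, so the target must lead by 180° − 98.72° = 81.28°.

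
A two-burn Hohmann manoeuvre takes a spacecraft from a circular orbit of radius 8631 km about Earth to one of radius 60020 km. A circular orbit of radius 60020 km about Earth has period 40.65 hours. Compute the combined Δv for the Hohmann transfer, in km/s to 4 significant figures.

Δv = 3.475 km/s

From Kepler's third law T² = 4π²r³/μ at r = 60020 km, T = 40.65 hours = 40.65 × 3600 s = 1.4634×10^5 s: μ = 4π²r³/T² = 3.98586×10^5 km³/s².
Semi-major axis of the transfer orbit: a_t = (8631 + 60020)/2 = 34325.5 km.
Circular speed at r₁: v₁ = √(μ/r₁) = √(3.98586×10^5/8631) = 6.796 km/s.
On the transfer ellipse at r₁, v² = μ(2/r − 1/a) gives v_p = √[μ(2/r₁ − 1/a_t)] = 8.986 km/s.
First burn Δv₁ = |v_p − v₁| = 2.190 km/s.
At r₂, v₂ = √(μ/r₂) = 2.577 km/s.
Transfer-orbit speed at r₂: v_a = √[μ(2/r₂ − 1/a_t)] = 1.292 km/s.
Second burn Δv₂ = |v₂ − v_a| = 1.285 km/s.
Δv = Δv₁ + Δv₂ = 2.190 + 1.285 = 3.475 km/s.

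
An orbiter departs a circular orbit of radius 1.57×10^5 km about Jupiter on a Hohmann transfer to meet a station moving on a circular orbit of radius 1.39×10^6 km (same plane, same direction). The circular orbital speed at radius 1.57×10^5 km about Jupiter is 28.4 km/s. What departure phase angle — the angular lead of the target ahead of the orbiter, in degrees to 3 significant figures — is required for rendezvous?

From the circular-orbit relation v² = μ/r at r = 1.57×10^5 km: μ = v²r = (28.4)² × 1.57×10^5 = 1.26630×10^8 km³/s².
Semi-major axis of the transfer orbit: a_t = (1.570×10^5 + 1.390×10^6)/2 = 7.735×10^5 km.
Transfer time t = π√(a_t³/μ) = 1.8992×10^5 s.
The target's mean motion on its circular orbit is ω₂ = √(μ/r₂³) = 6.8667×10^-6 rad/s.
Angle swept by the target during transfer: ω₂·t = 1.3041 rad = 74.72°.
Arrival is 180° from departure on the ellipse, so φ = 180° − 74.72° = 105°.

φ = 105°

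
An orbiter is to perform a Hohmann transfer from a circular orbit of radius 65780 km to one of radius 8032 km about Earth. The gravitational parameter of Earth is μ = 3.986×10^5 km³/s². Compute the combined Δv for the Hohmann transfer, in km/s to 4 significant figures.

Transfer-ellipse semi-major axis a_t = (r₁ + r₂)/2 = (65780 + 8032)/2 = 36906 km.
Circular speed at r₁: v₁ = √(μ/r₁) = √(3.986×10^5/65780) = 2.4616240 km/s.
Transfer-orbit speed at r₁ (vis-viva equation): v_a = √[μ(2/r₁ − 1/a_t)] = 1.1483786 km/s.
First burn Δv₁ = |v_a − v₁| = 1.31325 km/s.
Circular speed at r₂: v₂ = √(μ/r₂) = 7.044607 km/s.
Transfer-orbit speed at r₂: v_p = √[μ(2/r₂ − 1/a_t)] = 9.404923 km/s.
Second burn Δv₂ = |v₂ − v_p| = 2.36032 km/s.
Total Δv = Δv₁ + Δv₂ = 3.674 km/s.

Δv = 3.674 km/s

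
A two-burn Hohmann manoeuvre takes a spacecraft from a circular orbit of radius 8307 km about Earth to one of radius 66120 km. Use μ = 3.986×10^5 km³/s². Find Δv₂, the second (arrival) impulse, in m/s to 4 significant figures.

The Hohmann ellipse has a_t = (r₁ + r₂)/2 = 37213.5 km.
On the circular orbit at r = 66120 km, v_c = √(μ/r) = 2.455 km/s.
Vis-viva on the transfer ellipse at r = 66120 km gives v_t = √[μ(2/r − 1/a_t)] = 1.160 km/s.
Δv₂ = |v_t − v_c| = |1.160 − 2.455| = 1.295 km/s.

Δv₂ = 1295 m/s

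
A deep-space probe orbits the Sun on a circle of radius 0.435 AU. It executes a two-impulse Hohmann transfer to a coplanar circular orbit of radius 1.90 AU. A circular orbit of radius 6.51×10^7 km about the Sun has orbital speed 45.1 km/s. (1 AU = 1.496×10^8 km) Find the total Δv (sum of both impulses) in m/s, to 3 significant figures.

Δv = 20800 m/s

From the circular-orbit relation v² = μ/r at r = 6.51×10^7 km: μ = v²r = (45.1)² × 6.51×10^7 = 1.32414×10^11 km³/s².
In km: r₁ = 0.435 × 1.496×10^8 = 6.5076×10^7 km; r₂ = 1.90 × 1.496×10^8 = 2.8424×10^8 km.
The Hohmann ellipse has a_t = (r₁ + r₂)/2 = 1.74658×10^8 km.
Circular speed at r₁: v₁ = √(μ/r₁) = √(1.32414×10^11/6.5076×10^7) = 45.108 km/s.
On the transfer ellipse at r₁, vis-viva equation gives v_p = √[μ(2/r₁ − 1/a_t)] = 57.545 km/s.
First burn Δv₁ = |v_p − v₁| = 12.44 km/s.
At r₂, v₂ = √(μ/r₂) = 21.584 km/s.
Transfer-orbit speed at r₂: v_a = √[μ(2/r₂ − 1/a_t)] = 13.175 km/s.
Second burn Δv₂ = |v₂ − v_a| = 8.409 km/s.
Δv = Δv₁ + Δv₂ = 12.44 + 8.409 = 20.85 km/s.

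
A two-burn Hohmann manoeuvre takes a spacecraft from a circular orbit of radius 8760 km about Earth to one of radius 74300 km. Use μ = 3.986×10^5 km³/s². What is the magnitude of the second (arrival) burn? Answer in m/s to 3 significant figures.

Semi-major axis of the transfer orbit: a_t = (8760 + 74300)/2 = 41530 km.
Circular speed at r = 74300 km: v_c = √(μ/r) = 2.316 km/s.
Vis-viva on the transfer ellipse at r = 74300 km gives v_t = √[μ(2/r − 1/a_t)] = 1.064 km/s.
Δv₂ = |v_t − v_c| = |1.064 − 2.316| = 1.252 km/s.

Δv₂ = 1250 m/s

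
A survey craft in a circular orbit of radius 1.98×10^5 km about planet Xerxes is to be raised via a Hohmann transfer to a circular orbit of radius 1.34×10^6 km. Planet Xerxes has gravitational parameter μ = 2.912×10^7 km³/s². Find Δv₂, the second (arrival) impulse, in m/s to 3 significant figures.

Δv₂ = 2300 m/s

Transfer-ellipse semi-major axis a_t = (r₁ + r₂)/2 = (1.980×10^5 + 1.340×10^6)/2 = 7.690×10^5 km.
On the circular orbit at r = 1.340×10^6 km, v_c = √(μ/r) = 4.6617 km/s.
Transfer-orbit speed at the same r (vis-viva, a = a_t): v_t = √[μ(2/r − 1/a_t)] = 2.3654 km/s.
Δv₂ = |v_t − v_c| = |2.3654 − 4.6617| = 2.296 km/s.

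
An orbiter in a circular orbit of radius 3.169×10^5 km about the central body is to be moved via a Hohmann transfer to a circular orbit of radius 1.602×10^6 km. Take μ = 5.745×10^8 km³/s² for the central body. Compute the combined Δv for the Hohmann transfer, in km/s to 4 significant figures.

Δv = 20.49 km/s

Semi-major axis of the transfer orbit: a_t = (3.169×10^5 + 1.602×10^6)/2 = 9.5945×10^5 km.
At r₁ the circular-orbit speed is v₁ = √(μ/r₁) = 42.58 km/s.
On the transfer ellipse at r₁, vis-viva gives v_p = √[μ(2/r₁ − 1/a_t)] = 55.02 km/s.
First burn Δv₁ = |v_p − v₁| = 12.44 km/s.
Circular speed at r₂: v₂ = √(μ/r₂) = 18.937 km/s.
Transfer-orbit speed at r₂: v_a = √[μ(2/r₂ − 1/a_t)] = 10.883 km/s.
Second burn Δv₂ = |v₂ − v_a| = 8.054 km/s.
Δv = Δv₁ + Δv₂ = 12.44 + 8.054 = 20.49 km/s.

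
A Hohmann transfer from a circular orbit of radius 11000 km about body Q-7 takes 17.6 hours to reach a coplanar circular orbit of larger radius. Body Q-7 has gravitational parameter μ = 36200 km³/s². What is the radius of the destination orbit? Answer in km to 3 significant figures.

r₂ = 38000 km

Transfer time t = 17.6 hours = 63360 s, and t = π√(a_t³/μ).
So a_t = (μ t²/π²)^(1/3) = (36200 × (63360)² / π²)^(1/3) = 24510 km.
Since a_t = (r₁ + r₂)/2, r₂ = 2a_t − r₁ = 2×24510 − 11000 = 38020 km.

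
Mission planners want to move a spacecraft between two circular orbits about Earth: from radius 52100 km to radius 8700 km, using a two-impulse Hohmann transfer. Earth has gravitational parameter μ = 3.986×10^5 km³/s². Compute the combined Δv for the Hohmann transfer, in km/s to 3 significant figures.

Δv = 3.38 km/s

Transfer-ellipse semi-major axis a_t = (r₁ + r₂)/2 = (52100 + 8700)/2 = 30400 km.
Circular speed at r₁: v₁ = √(μ/r₁) = √(3.986×10^5/52100) = 2.7660 km/s.
Transfer-orbit speed at r₁ (vis-viva): v_a = √[μ(2/r₁ − 1/a_t)] = 1.4797 km/s.
First burn Δv₁ = |v_a − v₁| = 1.2863 km/s.
At r₂, v₂ = √(μ/r₂) = 6.7688 km/s.
Transfer-orbit speed at r₂: v_p = √[μ(2/r₂ − 1/a_t)] = 8.8612 km/s.
Second burn Δv₂ = |v₂ − v_p| = 2.0924 km/s.
Total Δv = Δv₁ + Δv₂ = 3.379 km/s.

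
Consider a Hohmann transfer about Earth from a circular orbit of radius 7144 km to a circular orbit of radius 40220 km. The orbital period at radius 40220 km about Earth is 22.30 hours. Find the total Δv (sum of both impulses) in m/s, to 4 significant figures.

From Kepler's third law T² = 4π²r³/μ at r = 40220 km, T = 22.30 hours = 22.30 × 3600 s = 80280 s: μ = 4π²r³/T² = 3.98539×10^5 km³/s².
The Hohmann ellipse has a_t = (r₁ + r₂)/2 = 23682 km.
At r₁ the circular-orbit speed is v₁ = √(μ/r₁) = 7.469 km/s.
Transfer-orbit speed at r₁ (vis-viva): v_p = √[μ(2/r₁ − 1/a_t)] = 9.734 km/s.
First burn Δv₁ = |v_p − v₁| = 2.265 km/s.
Circular speed at r₂: v₂ = √(μ/r₂) = 3.148 km/s.
Transfer-orbit speed at r₂: v_a = √[μ(2/r₂ − 1/a_t)] = 1.729 km/s.
Second burn Δv₂ = |v₂ − v_a| = 1.419 km/s.
Δv = Δv₁ + Δv₂ = 2.265 + 1.419 = 3.684 km/s.

Δv = 3684 m/s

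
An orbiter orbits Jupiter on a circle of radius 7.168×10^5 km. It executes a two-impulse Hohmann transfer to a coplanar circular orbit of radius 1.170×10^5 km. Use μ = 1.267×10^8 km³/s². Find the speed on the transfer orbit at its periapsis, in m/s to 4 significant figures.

Semi-major axis of the transfer orbit: a_t = (7.168×10^5 + 1.170×10^5)/2 = 4.169×10^5 km.
The periapsis of the transfer ellipse is at r = 1.170×10^5 km.
From the vis-viva equation, v = √[μ(2/r − 1/a_t)] = 43.15 km/s.

v = 43150 m/s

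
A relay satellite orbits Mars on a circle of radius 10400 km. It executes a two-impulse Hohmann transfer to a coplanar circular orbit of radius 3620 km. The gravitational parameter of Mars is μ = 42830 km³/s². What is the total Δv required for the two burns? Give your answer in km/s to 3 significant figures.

Semi-major axis of the transfer orbit: a_t = (10400 + 3620)/2 = 7010 km.
Circular speed at r₁: v₁ = √(μ/r₁) = √(42830/10400) = 2.029 km/s.
On the transfer ellipse at r₁, vis-viva gives v_a = √[μ(2/r₁ − 1/a_t)] = 1.458 km/s.
First burn Δv₁ = |v_a − v₁| = 0.5710 km/s.
At r₂, v₂ = √(μ/r₂) = 3.440 km/s.
Transfer-orbit speed at r₂: v_p = √[μ(2/r₂ − 1/a_t)] = 4.190 km/s.
Second burn Δv₂ = |v₂ − v_p| = 0.7500 km/s.
Total Δv = Δv₁ + Δv₂ = 1.321 km/s.

Δv = 1.32 km/s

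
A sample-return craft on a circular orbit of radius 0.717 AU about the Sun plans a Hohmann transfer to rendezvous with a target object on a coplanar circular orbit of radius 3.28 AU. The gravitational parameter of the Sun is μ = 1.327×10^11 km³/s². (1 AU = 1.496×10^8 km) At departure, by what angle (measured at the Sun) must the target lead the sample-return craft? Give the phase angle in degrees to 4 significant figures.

In km: r₁ = 0.717 × 1.496×10^8 = 1.072632×10^8 km; r₂ = 3.28 × 1.496×10^8 = 4.90688×10^8 km.
Semi-major axis of the transfer orbit: a_t = (1.072632×10^8 + 4.90688×10^8)/2 = 2.989756×10^8 km.
The half-period of the transfer ellipse is t = π√(a_t³/μ) = 4.4583×10^7 s.
The target's mean motion on its circular orbit is ω₂ = √(μ/r₂³) = 3.3514×10^-8 rad/s.
Angle swept by the target during transfer: ω₂·t = 1.4942 rad = 85.61°.
Arrival is 180° from departure on the ellipse, so φ = 180° − 85.61° = 94.39°.

φ = 94.39°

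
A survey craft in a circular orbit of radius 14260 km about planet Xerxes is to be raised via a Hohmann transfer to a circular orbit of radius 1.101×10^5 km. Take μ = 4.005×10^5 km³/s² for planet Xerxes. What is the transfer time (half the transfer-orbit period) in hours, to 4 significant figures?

t = 21.38 hours

Transfer-ellipse semi-major axis a_t = (r₁ + r₂)/2 = (14260 + 1.101×10^5)/2 = 62180 km.
By Kepler's third law the transfer-orbit period is T = 2π√(a_t³/μ), so t = T/2 = 76970 s.
Converting: 76970 s ÷ 3600 s/hour = 21.38 hours.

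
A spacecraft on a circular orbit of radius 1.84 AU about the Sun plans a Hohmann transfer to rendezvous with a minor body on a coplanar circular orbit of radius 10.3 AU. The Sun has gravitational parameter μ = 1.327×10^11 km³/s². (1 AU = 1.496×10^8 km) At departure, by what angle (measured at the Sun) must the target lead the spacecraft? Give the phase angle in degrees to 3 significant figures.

In km: r₁ = 1.84 × 1.496×10^8 = 2.75264×10^8 km; r₂ = 10.3 × 1.496×10^8 = 1.54088×10^9 km.
Transfer-ellipse semi-major axis a_t = (r₁ + r₂)/2 = (2.75264×10^8 + 1.54088×10^9)/2 = 9.08072×10^8 km.
Transfer time t = π√(a_t³/μ) = 2.3599×10^8 s.
Target angular speed ω₂ = √(μ/r₂³) = 6.0226×10^-9 rad/s.
Angle swept by the target during transfer: ω₂·t = 1.4213 rad = 81.43°.
The spacecraft traverses 180° on the transfer ellipse, so the target must lead by 180° − 81.43° = 98.6°.

φ = 98.6°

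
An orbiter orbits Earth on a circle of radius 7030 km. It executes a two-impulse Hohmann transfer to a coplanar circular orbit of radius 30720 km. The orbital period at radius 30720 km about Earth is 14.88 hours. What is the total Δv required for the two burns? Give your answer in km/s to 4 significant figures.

From Kepler's third law T² = 4π²r³/μ at r = 30720 km, T = 14.88 hours = 14.88 × 3600 s = 53568 s: μ = 4π²r³/T² = 3.98853×10^5 km³/s².
Transfer-ellipse semi-major axis a_t = (r₁ + r₂)/2 = (7030 + 30720)/2 = 18875 km.
Circular speed at r₁: v₁ = √(μ/r₁) = √(3.98853×10^5/7030) = 7.532 km/s.
Transfer-orbit speed at r₁ (vis-viva): v_p = √[μ(2/r₁ − 1/a_t)] = 9.609 km/s.
First burn Δv₁ = |v_p − v₁| = 2.077 km/s.
Circular speed at r₂: v₂ = √(μ/r₂) = 3.603 km/s.
Transfer-orbit speed at r₂: v_a = √[μ(2/r₂ − 1/a_t)] = 2.199 km/s.
Second burn Δv₂ = |v₂ − v_a| = 1.404 km/s.
Total Δv = Δv₁ + Δv₂ = 3.481 km/s.

Δv = 3.481 km/s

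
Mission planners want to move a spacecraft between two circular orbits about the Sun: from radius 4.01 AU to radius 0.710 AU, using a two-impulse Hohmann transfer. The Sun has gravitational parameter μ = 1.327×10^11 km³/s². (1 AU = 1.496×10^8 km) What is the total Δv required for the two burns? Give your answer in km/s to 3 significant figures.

In km: r₁ = 4.01 × 1.496×10^8 = 5.99896×10^8 km; r₂ = 0.710 × 1.496×10^8 = 1.06216×10^8 km.
Transfer-ellipse semi-major axis a_t = (r₁ + r₂)/2 = (5.99896×10^8 + 1.06216×10^8)/2 = 3.53056×10^8 km.
Circular speed at r₁: v₁ = √(μ/r₁) = √(1.327×10^11/5.99896×10^8) = 14.873 km/s.
On the transfer ellipse at r₁, vis-viva equation gives v_a = √[μ(2/r₁ − 1/a_t)] = 8.1578 km/s.
First burn Δv₁ = |v_a − v₁| = 6.7152 km/s.
At r₂, v₂ = √(μ/r₂) = 35.346 km/s.
Transfer-orbit speed at r₂: v_p = √[μ(2/r₂ − 1/a_t)] = 46.074 km/s.
Second burn Δv₂ = |v₂ − v_p| = 10.728 km/s.
Δv = Δv₁ + Δv₂ = 6.7152 + 10.728 = 17.44 km/s.

Δv = 17.4 km/s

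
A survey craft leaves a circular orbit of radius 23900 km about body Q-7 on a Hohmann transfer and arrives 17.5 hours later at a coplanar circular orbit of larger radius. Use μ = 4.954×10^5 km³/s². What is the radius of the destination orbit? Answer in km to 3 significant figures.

r₂ = 92900 km

Transfer time t = 17.5 hours = 63000 s, and t = π√(a_t³/μ).
So a_t = (μ t²/π²)^(1/3) = (4.954×10^5 × (63000)² / π²)^(1/3) = 58404 km.
Since a_t = (r₁ + r₂)/2, r₂ = 2a_t − r₁ = 2×58404 − 23900 = 92908 km.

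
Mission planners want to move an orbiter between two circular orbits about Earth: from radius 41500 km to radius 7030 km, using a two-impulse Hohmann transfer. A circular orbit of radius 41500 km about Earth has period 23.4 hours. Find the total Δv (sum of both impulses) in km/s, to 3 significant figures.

Δv = 3.74 km/s

From Kepler's third law T² = 4π²r³/μ at r = 41500 km, T = 23.4 hours = 23.4 × 3600 s = 84240 s: μ = 4π²r³/T² = 3.97619×10^5 km³/s².
Transfer-ellipse semi-major axis a_t = (r₁ + r₂)/2 = (41500 + 7030)/2 = 24265 km.
At r₁ the circular-orbit speed is v₁ = √(μ/r₁) = 3.095 km/s.
On the transfer ellipse at r₁, vis-viva gives v_a = √[μ(2/r₁ − 1/a_t)] = 1.666 km/s.
First burn Δv₁ = |v_a − v₁| = 1.429 km/s.
At r₂, v₂ = √(μ/r₂) = 7.5207 km/s.
Transfer-orbit speed at r₂: v_p = √[μ(2/r₂ − 1/a_t)] = 9.8354 km/s.
Second burn Δv₂ = |v₂ − v_p| = 2.315 km/s.
Δv = Δv₁ + Δv₂ = 1.429 + 2.315 = 3.744 km/s.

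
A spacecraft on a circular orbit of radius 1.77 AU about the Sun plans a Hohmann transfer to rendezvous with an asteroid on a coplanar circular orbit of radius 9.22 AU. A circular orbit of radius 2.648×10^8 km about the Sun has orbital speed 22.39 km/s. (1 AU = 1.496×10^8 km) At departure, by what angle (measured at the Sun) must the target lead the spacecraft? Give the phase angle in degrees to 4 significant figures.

From the circular-orbit relation v² = μ/r at r = 2.648×10^8 km: μ = v²r = (22.39)² × 2.648×10^8 = 1.32747×10^11 km³/s².
In km: r₁ = 1.77 × 1.496×10^8 = 2.64792×10^8 km; r₂ = 9.22 × 1.496×10^8 = 1.379312×10^9 km.
The Hohmann ellipse has a_t = (r₁ + r₂)/2 = 8.22052×10^8 km.
The half-period of the transfer ellipse is t = π√(a_t³/μ) = 2.0323×10^8 s.
Target angular speed ω₂ = √(μ/r₂³) = 7.1125×10^-9 rad/s.
Angle swept by the target during transfer: ω₂·t = 1.4455 rad = 82.82°.
Arrival is 180° from departure on the ellipse, so φ = 180° − 82.82° = 97.18°.

φ = 97.18°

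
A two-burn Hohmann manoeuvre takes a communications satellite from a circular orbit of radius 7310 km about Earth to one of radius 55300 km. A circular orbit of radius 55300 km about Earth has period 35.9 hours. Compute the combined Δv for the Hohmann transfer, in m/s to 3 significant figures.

Δv = 3820 m/s

From Kepler's third law T² = 4π²r³/μ at r = 55300 km, T = 35.9 hours = 35.9 × 3600 s = 1.2924×10^5 s: μ = 4π²r³/T² = 3.99707×10^5 km³/s².
The Hohmann ellipse has a_t = (r₁ + r₂)/2 = 31305 km.
Circular speed at r₁: v₁ = √(μ/r₁) = √(3.99707×10^5/7310) = 7.39455 km/s.
On the transfer ellipse at r₁, vis-viva equation gives v_p = √[μ(2/r₁ − 1/a_t)] = 9.82806 km/s.
First burn Δv₁ = |v_p − v₁| = 2.434 km/s.
At r₂, v₂ = √(μ/r₂) = 2.688 km/s.
Transfer-orbit speed at r₂: v_a = √[μ(2/r₂ − 1/a_t)] = 1.299 km/s.
Second burn Δv₂ = |v₂ − v_a| = 1.389 km/s.
Total Δv = Δv₁ + Δv₂ = 3.823 km/s.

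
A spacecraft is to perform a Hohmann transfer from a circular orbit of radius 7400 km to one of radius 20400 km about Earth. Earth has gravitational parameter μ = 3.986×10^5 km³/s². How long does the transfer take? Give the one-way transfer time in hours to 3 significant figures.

Semi-major axis of the transfer orbit: a_t = (7400 + 20400)/2 = 13900 km.
Half the transfer-orbit period gives t = π√(a_t³/μ) = 8155 s.
Converting: 8155 s ÷ 3600 s/hour = 2.27 hours.

t = 2.27 hours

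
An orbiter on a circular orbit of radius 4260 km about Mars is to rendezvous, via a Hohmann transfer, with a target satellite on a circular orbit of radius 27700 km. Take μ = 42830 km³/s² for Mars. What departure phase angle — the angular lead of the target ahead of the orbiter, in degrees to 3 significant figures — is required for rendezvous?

φ = 101°

Semi-major axis of the transfer orbit: a_t = (4260 + 27700)/2 = 15980 km.
The half-period of the transfer ellipse is t = π√(a_t³/μ) = 30665 s.
The target's mean motion on its circular orbit is ω₂ = √(μ/r₂³) = 4.4890×10^-5 rad/s.
Angle swept by the target during transfer: ω₂·t = 1.3766 rad = 78.87°.
The orbiter traverses 180° on the transfer ellipse, so the target must lead by 180° − 78.87° = 101°.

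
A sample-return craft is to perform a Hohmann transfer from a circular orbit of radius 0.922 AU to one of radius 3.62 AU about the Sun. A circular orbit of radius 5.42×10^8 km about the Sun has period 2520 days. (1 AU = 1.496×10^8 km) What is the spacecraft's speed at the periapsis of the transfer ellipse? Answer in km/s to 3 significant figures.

From Kepler's third law T² = 4π²r³/μ at r = 5.42×10^8 km, T = 2520 days = 2520 × 86400 s = 2.17728×10^8 s: μ = 4π²r³/T² = 1.32596×10^11 km³/s².
In km: r₁ = 0.922 × 1.496×10^8 = 1.379312×10^8 km; r₂ = 3.62 × 1.496×10^8 = 5.41552×10^8 km.
Transfer-ellipse semi-major axis a_t = (r₁ + r₂)/2 = (1.379312×10^8 + 5.41552×10^8)/2 = 3.397416×10^8 km.
The periapsis of the transfer ellipse is at r = 1.379312×10^8 km.
Applying v² = μ(2/r − 1/a_t): v = 39.15 km/s.

v = 39.1 km/s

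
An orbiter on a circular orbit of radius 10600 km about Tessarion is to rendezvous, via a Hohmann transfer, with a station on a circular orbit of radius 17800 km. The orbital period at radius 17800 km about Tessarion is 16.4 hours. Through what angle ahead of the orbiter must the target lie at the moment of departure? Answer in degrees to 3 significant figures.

φ = 51.7°

From Kepler's third law T² = 4π²r³/μ at r = 17800 km, T = 16.4 hours = 16.4 × 3600 s = 59040 s: μ = 4π²r³/T² = 63874.4 km³/s².
Semi-major axis of the transfer orbit: a_t = (10600 + 17800)/2 = 14200 km.
The half-period of the transfer ellipse is t = π√(a_t³/μ) = 21033.9 s.
Target angular speed ω₂ = √(μ/r₂³) = 1.06423×10^-4 rad/s.
Angle swept by the target during transfer: ω₂·t = 2.2385 rad = 128.3°.
The orbiter traverses 180° on the transfer ellipse, so the target must lead by 180° − 128.3° = 51.7°.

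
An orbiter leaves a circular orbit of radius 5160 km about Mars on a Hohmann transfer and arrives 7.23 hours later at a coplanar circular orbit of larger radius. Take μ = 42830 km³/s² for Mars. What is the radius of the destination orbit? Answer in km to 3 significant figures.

Transfer time t = 7.23 hours = 26028 s, and t = π√(a_t³/μ).
So a_t = (μ t²/π²)^(1/3) = (42830 × (26028)² / π²)^(1/3) = 14326 km.
Since a_t = (r₁ + r₂)/2, r₂ = 2a_t − r₁ = 2×14326 − 5160 = 23492 km.

r₂ = 23500 km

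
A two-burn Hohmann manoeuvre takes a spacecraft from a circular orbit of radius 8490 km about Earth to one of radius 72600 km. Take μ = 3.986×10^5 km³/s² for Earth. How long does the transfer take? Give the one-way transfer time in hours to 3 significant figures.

t = 11.3 hours

Semi-major axis of the transfer orbit: a_t = (8490 + 72600)/2 = 40545 km.
Half the transfer-orbit period gives t = π√(a_t³/μ) = 40620 s.
Converting: 40620 s ÷ 3600 s/hour = 11.3 hours.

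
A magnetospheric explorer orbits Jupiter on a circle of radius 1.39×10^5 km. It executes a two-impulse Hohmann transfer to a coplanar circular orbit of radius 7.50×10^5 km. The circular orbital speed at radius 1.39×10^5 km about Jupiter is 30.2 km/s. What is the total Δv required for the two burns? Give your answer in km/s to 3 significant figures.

From the circular-orbit relation v² = μ/r at r = 1.39×10^5 km: μ = v²r = (30.2)² × 1.39×10^5 = 1.26774×10^8 km³/s².
Semi-major axis of the transfer orbit: a_t = (1.390×10^5 + 7.500×10^5)/2 = 4.445×10^5 km.
Circular speed at r₁: v₁ = √(μ/r₁) = √(1.26774×10^8/1.390×10^5) = 30.200 km/s.
On the transfer ellipse at r₁, vis-viva gives v_p = √[μ(2/r₁ − 1/a_t)] = 39.228 km/s.
First burn Δv₁ = |v_p − v₁| = 9.028 km/s.
At r₂, v₂ = √(μ/r₂) = 13.001 km/s.
Transfer-orbit speed at r₂: v_a = √[μ(2/r₂ − 1/a_t)] = 7.2703 km/s.
Second burn Δv₂ = |v₂ − v_a| = 5.731 km/s.
Total Δv = Δv₁ + Δv₂ = 14.76 km/s.

Δv = 14.8 km/s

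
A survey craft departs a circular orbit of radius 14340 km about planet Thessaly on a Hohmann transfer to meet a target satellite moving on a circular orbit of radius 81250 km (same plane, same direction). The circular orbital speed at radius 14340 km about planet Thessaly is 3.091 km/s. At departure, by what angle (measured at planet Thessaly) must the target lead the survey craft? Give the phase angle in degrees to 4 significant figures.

From the circular-orbit relation v² = μ/r at r = 14340 km: μ = v²r = (3.091)² × 14340 = 1.37008×10^5 km³/s².
The Hohmann ellipse has a_t = (r₁ + r₂)/2 = 47795 km.
The half-period of the transfer ellipse is t = π√(a_t³/μ) = 88685 s.
Target angular speed ω₂ = √(μ/r₂³) = 1.5982×10^-5 rad/s.
Angle swept by the target during transfer: ω₂·t = 1.4174 rad = 81.21°.
Arrival is 180° from departure on the ellipse, so φ = 180° − 81.21° = 98.79°.

φ = 98.79°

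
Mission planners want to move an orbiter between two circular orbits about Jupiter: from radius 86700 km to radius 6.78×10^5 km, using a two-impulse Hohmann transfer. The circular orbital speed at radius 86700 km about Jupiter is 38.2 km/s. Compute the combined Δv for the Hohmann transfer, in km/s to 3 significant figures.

From the circular-orbit relation v² = μ/r at r = 86700 km: μ = v²r = (38.2)² × 86700 = 1.26516×10^8 km³/s².
Transfer-ellipse semi-major axis a_t = (r₁ + r₂)/2 = (86700 + 6.780×10^5)/2 = 3.8235×10^5 km.
At r₁ the circular-orbit speed is v₁ = √(μ/r₁) = 38.200 km/s.
Transfer-orbit speed at r₁ (vis-viva equation): v_p = √[μ(2/r₁ − 1/a_t)] = 50.868 km/s.
First burn Δv₁ = |v_p − v₁| = 12.668 km/s.
At r₂, v₂ = √(μ/r₂) = 13.66023 km/s.
Transfer-orbit speed at r₂: v_a = √[μ(2/r₂ − 1/a_t)] = 6.504847 km/s.
Second burn Δv₂ = |v₂ − v_a| = 7.1554 km/s.
Δv = Δv₁ + Δv₂ = 12.668 + 7.1554 = 19.82 km/s.

Δv = 19.8 km/s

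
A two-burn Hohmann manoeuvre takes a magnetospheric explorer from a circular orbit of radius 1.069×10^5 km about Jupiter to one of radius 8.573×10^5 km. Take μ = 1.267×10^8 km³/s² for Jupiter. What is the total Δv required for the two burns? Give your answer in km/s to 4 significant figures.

The Hohmann ellipse has a_t = (r₁ + r₂)/2 = 4.821×10^5 km.
Circular speed at r₁: v₁ = √(μ/r₁) = √(1.267×10^8/1.069×10^5) = 34.43 km/s.
On the transfer ellipse at r₁, vis-viva gives v_p = √[μ(2/r₁ − 1/a_t)] = 45.91 km/s.
First burn Δv₁ = |v_p − v₁| = 11.48 km/s.
Circular speed at r₂: v₂ = √(μ/r₂) = 12.157 km/s.
Transfer-orbit speed at r₂: v_a = √[μ(2/r₂ − 1/a_t)] = 5.7246 km/s.
Second burn Δv₂ = |v₂ − v_a| = 6.432 km/s.
Total Δv = Δv₁ + Δv₂ = 17.91 km/s.

Δv = 17.91 km/s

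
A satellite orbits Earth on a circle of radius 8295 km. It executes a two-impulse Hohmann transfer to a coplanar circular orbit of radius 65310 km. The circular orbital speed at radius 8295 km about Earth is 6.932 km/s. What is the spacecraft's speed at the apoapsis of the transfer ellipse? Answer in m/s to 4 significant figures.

v = 1173 m/s

From the circular-orbit relation v² = μ/r at r = 8295 km: μ = v²r = (6.932)² × 8295 = 3.98597×10^5 km³/s².
Transfer-ellipse semi-major axis a_t = (r₁ + r₂)/2 = (8295 + 65310)/2 = 36802.5 km.
The apoapsis of the transfer ellipse is at r = 65310 km.
From the vis-viva equation, v = √[μ(2/r − 1/a_t)] = 1.173 km/s.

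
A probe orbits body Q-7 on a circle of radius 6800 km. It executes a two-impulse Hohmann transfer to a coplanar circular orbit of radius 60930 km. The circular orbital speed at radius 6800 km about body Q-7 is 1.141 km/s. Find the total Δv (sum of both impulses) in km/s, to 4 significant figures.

From the circular-orbit relation v² = μ/r at r = 6800 km: μ = v²r = (1.141)² × 6800 = 8852.79 km³/s².
The Hohmann ellipse has a_t = (r₁ + r₂)/2 = 33865 km.
At r₁ the circular-orbit speed is v₁ = √(μ/r₁) = 1.14100 km/s.
Transfer-orbit speed at r₁ (v² = μ(2/r − 1/a)): v_p = √[μ(2/r₁ − 1/a_t)] = 1.53047 km/s.
First burn Δv₁ = |v_p − v₁| = 0.38947 km/s.
Circular speed at r₂: v₂ = √(μ/r₂) = 0.38118 km/s.
Transfer-orbit speed at r₂: v_a = √[μ(2/r₂ − 1/a_t)] = 0.17081 km/s.
Second burn Δv₂ = |v₂ − v_a| = 0.21037 km/s.
Δv = Δv₁ + Δv₂ = 0.38947 + 0.21037 = 0.5998 km/s.

Δv = 0.5998 km/s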